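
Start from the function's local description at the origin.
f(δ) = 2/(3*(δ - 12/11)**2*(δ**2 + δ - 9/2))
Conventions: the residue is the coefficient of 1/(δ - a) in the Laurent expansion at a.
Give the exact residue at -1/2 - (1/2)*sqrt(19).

The factor δ**2 + δ - 9/2 splits as (δ - a)(δ - a') with a = -1/2 - (1/2)*sqrt(19), a' = -1/2 + (1/2)*sqrt(19). At the order-1 pole a set g(δ) = (δ - a)*f(δ) = [2/(3*(δ - 12/11)**2)] / (δ - a').
Simple pole: residue = g(a) at a = -1/2 - (1/2)*sqrt(19), which is 186340/865107 - (852808/16437033)*sqrt(19).

The residue is 186340/865107 - (852808/16437033)*sqrt(19).


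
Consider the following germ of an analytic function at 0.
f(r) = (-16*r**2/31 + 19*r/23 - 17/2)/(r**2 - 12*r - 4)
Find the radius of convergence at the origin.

Denominator factor (r**2 - 12*r - 4): discriminant 160, real irrational roots 6 + (2)*sqrt(10) and 6 - (2)*sqrt(10); poles of order 1, moduli 6 + (2)*sqrt(10) and -6 + (2)*sqrt(10).
The radius of convergence is the smallest modulus among the singular points: -6 + (2)*sqrt(10).

The radius of convergence is -6 + (2)*sqrt(10).


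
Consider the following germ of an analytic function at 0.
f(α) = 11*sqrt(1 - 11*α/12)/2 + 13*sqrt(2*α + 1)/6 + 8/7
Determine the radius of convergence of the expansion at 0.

Branch term (13/6)*sqrt(1 - α/(-1/2)): its argument vanishes at α = -1/2, a square-root branch point, modulus 1/2.
Branch term (11/2)*sqrt(1 - α/(12/11)): its argument vanishes at α = 12/11, a square-root branch point, modulus 12/11.
The radius of convergence is the smallest modulus among the singular points: 1/2.

The radius of convergence is 1/2.


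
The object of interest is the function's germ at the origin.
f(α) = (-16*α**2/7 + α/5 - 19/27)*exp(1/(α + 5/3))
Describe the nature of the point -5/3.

The exponent 1/(α - (-5/3)) has a pole at -5/3, so exp(1/(α - (-5/3))) takes every nonzero value near it: an essential singularity (not a pole of any order).

The point is an essential singularity.


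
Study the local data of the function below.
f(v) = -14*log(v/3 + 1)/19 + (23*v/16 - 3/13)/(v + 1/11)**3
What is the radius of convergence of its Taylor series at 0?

Denominator factor (v + 1/11)^3: pole of order 3 at -1/11, modulus 1/11.
Branch term (-14/19)*log(1 - v/(-3)): its argument vanishes at v = -3, a logarithmic branch point, modulus 3.
The radius of convergence is the smallest modulus among the singular points: 1/11.

The radius of convergence is 1/11.


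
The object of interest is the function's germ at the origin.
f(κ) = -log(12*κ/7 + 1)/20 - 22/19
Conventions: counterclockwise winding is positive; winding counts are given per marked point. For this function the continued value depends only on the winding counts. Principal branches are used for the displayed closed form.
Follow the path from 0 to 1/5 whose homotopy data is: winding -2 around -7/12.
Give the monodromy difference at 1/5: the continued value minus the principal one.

The rational part is single-valued and drops out of the difference; each branch term changes only by its own monodromy.
(-1/20)*log(1 - κ/(-7/12)): each positive loop around -7/12 adds 2*pi*i to the log, so winding -2 contributes (-1/20)*(-2)*2*pi*i = (1/5)*pi*i.
Summing the contributions at κ = 1/5 gives (1/5)*pi*i.

Continued minus principal equals (1/5)*pi*i.


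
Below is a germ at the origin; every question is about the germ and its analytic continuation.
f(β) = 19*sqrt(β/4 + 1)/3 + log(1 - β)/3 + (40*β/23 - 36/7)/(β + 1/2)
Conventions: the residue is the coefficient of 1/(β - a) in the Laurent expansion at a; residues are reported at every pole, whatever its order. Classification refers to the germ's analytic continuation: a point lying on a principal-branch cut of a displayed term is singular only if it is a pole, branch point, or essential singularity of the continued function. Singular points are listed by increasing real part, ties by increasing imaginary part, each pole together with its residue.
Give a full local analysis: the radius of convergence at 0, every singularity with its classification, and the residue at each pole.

Radius of convergence at 0: 1/2.
At -4: an algebraic (square-root) branch point.
At -1/2: a pole of order 1; residue -968/161.
At 1: a logarithmic branch point.

Denominator factor (β + 1/2): pole of order 1 at -1/2, modulus 1/2.
Branch term (19/3)*sqrt(1 - β/(-4)): its argument vanishes at β = -4, a square-root branch point, modulus 4.
Branch term (1/3)*log(1 - β/(1)): its argument vanishes at β = 1, a logarithmic branch point, modulus 1.
The radius of convergence is the smallest modulus among the singular points: 1/2.
The branch terms are analytic at -1/2 and contribute nothing to the residue; only the rational part matters.
At the order-1 pole -1/2 set g(β) = (β - (-1/2))*(rational part) = 40*β/23 - 36/7.
Simple pole: residue = g(a) at a = -1/2, which is -968/161.
List the singular points by increasing real part (a conjugate pair: the negative imaginary part first).


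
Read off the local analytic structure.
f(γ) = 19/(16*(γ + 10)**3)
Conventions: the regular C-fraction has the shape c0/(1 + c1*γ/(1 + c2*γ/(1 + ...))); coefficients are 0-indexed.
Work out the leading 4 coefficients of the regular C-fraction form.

The regular C-fraction coefficients are [19/16000, 3/10, -1/10, 1/15].

Taylor coefficients (expand at 0): a_0 = 19/16000, a_1 = -57/160000, a_2 = 57/800000, a_3 = -19/1600000.
c0 = a_0 = 19/16000. Peel one level at a time: if S = 1 + c*γ/S' with S'(0) = 1, then c is the γ-coefficient of S and S' = c*γ/(S - 1).
S_1 = c0/f = 1 + (3/10)*γ + (3/100)*γ^2 + ...; c1 = 3/10.
S_2 = c1*γ/(S_1 - 1) = 1 + (-1/10)*γ + (1/150)*γ^2 + ...; c2 = -1/10.
S_3 = c2*γ/(S_2 - 1) = 1 + (1/15)*γ + ...; c3 = 1/15.


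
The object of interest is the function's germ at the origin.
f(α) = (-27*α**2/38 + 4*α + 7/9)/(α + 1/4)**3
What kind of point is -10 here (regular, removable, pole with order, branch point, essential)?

The point is a regular point.

Denominator factors: α + 1/4 = -39/4 at α = -10 — none vanishes.
So the germ continues analytically to -10.


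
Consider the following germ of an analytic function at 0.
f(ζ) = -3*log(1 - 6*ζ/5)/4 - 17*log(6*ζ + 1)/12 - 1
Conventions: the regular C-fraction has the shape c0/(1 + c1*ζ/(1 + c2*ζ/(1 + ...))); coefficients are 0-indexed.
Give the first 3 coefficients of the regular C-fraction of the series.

The regular C-fraction coefficients are [-1, -38/5, 419/38].

Taylor coefficients (expand at 0): a_0 = -1, a_1 = -38/5, a_2 = 651/25.
c0 = a_0 = -1. Peel one level at a time: if S = 1 + c*ζ/S' with S'(0) = 1, then c is the ζ-coefficient of S and S' = c*ζ/(S - 1).
S_1 = c0/f = 1 + (-38/5)*ζ + (419/5)*ζ^2 + ...; c1 = -38/5.
S_2 = c1*ζ/(S_1 - 1) = 1 + (419/38)*ζ + ...; c2 = 419/38.


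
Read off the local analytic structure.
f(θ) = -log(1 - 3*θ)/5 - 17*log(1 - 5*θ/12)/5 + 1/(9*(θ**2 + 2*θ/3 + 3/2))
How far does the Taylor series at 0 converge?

The radius of convergence is 1/3.

Denominator factor (θ**2 + 2*θ/3 + 3/2): discriminant -50/9, complex-conjugate roots (-1/3) + ((5/6)*sqrt(2))*i and (-1/3) - ((5/6)*sqrt(2))*i; poles of order 1, moduli (1/2)*sqrt(6) and (1/2)*sqrt(6).
Branch term (-17/5)*log(1 - θ/(12/5)): its argument vanishes at θ = 12/5, a logarithmic branch point, modulus 12/5.
Branch term (-1/5)*log(1 - θ/(1/3)): its argument vanishes at θ = 1/3, a logarithmic branch point, modulus 1/3.
The radius of convergence is the smallest modulus among the singular points: 1/3.


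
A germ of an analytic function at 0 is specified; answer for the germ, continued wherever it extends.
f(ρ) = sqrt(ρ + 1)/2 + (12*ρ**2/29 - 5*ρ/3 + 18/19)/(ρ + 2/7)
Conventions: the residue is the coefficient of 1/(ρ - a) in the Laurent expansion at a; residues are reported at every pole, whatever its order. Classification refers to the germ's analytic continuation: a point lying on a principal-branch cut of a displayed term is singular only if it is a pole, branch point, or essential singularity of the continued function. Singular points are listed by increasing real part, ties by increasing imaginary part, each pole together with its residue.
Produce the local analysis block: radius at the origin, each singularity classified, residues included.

Denominator factor (ρ + 2/7): pole of order 1 at -2/7, modulus 2/7.
Branch term (1/2)*sqrt(1 - ρ/(-1)): its argument vanishes at ρ = -1, a square-root branch point, modulus 1.
The radius of convergence is the smallest modulus among the singular points: 2/7.
The branch term is analytic at -2/7 and contributes nothing to the residue; only the rational part matters.
At the order-1 pole -2/7 set g(ρ) = (ρ - (-2/7))*(rational part) = 12*ρ**2/29 - 5*ρ/3 + 18/19.
Simple pole: residue = g(a) at a = -2/7, which is 118040/80997.
List the singular points by increasing real part (a conjugate pair: the negative imaginary part first).

Radius of convergence at 0: 2/7.
At -1: an algebraic (square-root) branch point.
At -2/7: a pole of order 1; residue 118040/80997.


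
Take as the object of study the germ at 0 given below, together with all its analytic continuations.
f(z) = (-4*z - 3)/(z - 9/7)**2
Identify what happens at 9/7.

The denominator factor z - 9/7 vanishes at 9/7 and appears to the power 2; the numerator there equals -57/7, nonzero, and no other factor vanishes.
Hence a pole whose order is the multiplicity, 2.

The point is a pole of order 2.


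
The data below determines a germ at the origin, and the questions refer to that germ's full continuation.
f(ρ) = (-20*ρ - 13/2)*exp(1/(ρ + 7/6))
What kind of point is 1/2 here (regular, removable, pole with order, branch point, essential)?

There is no denominator, hence no pole anywhere.
The essential point of exp(1/(ρ - (-7/6))) is -7/6, not 1/2.
So the germ continues analytically to 1/2.

The point is a regular point.


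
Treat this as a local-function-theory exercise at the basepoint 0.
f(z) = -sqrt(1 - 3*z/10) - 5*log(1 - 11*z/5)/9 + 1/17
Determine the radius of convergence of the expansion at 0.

The radius of convergence is 5/11.

Branch term (-5/9)*log(1 - z/(5/11)): its argument vanishes at z = 5/11, a logarithmic branch point, modulus 5/11.
Branch term (-1)*sqrt(1 - z/(10/3)): its argument vanishes at z = 10/3, a square-root branch point, modulus 10/3.
The radius of convergence is the smallest modulus among the singular points: 5/11.


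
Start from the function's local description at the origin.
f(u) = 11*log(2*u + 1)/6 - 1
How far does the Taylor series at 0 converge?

Branch term (11/6)*log(1 - u/(-1/2)): its argument vanishes at u = -1/2, a logarithmic branch point, modulus 1/2.
The radius of convergence is the smallest modulus among the singular points: 1/2.

The radius of convergence is 1/2.


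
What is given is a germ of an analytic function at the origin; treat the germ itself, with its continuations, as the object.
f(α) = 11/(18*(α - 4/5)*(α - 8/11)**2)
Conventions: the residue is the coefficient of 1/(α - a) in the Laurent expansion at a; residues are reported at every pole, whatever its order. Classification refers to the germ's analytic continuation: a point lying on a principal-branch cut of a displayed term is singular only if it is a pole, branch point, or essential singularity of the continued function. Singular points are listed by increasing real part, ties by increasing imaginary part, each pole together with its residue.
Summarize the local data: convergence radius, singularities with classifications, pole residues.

Radius of convergence at 0: 8/11.
At 8/11: a pole of order 2; residue -33275/288.
At 4/5: a pole of order 1; residue 33275/288.

Denominator factor (α - 4/5): pole of order 1 at 4/5, modulus 4/5.
Denominator factor (α - 8/11)^2: pole of order 2 at 8/11, modulus 8/11.
The radius of convergence is the smallest modulus among the singular points: 8/11.
At the order-2 pole 8/11 set g(α) = (α - (8/11))^2*f(α) = 11/(18*(α - 4/5)).
Order-2 pole: residue = g'(a); g'(8/11) = -33275/288, so the residue is -33275/288.
At the order-1 pole 4/5 set g(α) = (α - (4/5))*f(α) = 11/(18*(α - 8/11)**2).
Simple pole: residue = g(a) at a = 4/5, which is 33275/288.
List the singular points by increasing real part (a conjugate pair: the negative imaginary part first).


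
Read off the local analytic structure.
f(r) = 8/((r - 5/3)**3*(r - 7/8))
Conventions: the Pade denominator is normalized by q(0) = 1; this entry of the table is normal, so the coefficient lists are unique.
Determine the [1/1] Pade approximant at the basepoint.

Taylor coefficients needed (expand at 0): a_0 = 1728/875, a_1 = 177984/30625, a_2 = 11691648/1071875.
Write the denominator as Q(r) = 1 + q1*r. Requiring Q*f - P = O(r^3) with deg P <= 1 kills the coefficients of r^2..r^2 in Q*f:
  r^2: a_2 + q1*a_1 = 0, i.e. 11691648/1071875 + (177984/30625)*q1 = 0.
Solving this linear system: q1 = -6766/3605.
The numerator is Q*f truncated at degree 1: P0 = a_0 = 1728/875; P1 = a_1 + q1*a_0 = 948672/450625.

The Pade approximant has numerator coefficients [1728/875, 948672/450625]; denominator coefficients [1, -6766/3605].


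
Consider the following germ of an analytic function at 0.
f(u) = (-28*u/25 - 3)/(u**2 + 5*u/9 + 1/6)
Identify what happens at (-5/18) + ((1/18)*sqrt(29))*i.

The denominator factor u**2 + 5*u/9 + 1/6 vanishes at (-5/18) + ((1/18)*sqrt(29))*i and appears to the power 1; the numerator there equals (-121/45) - ((14/225)*sqrt(29))*i, nonzero, and no other factor vanishes.
Hence a pole whose order is the multiplicity, 1.

The point is a pole of order 1.


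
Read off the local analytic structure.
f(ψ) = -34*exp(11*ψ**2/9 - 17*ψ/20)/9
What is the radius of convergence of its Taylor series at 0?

The factor exp(11*ψ**2/9 - 17*ψ/20) is entire and contributes no finite singular point.
The polynomial part has no poles.
No finite singular points: the Taylor series at 0 converges everywhere.

The radius of convergence is infinite.


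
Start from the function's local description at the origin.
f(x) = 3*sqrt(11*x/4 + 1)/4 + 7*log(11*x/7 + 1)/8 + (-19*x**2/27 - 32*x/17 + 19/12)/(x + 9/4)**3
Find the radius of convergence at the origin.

The radius of convergence is 4/11.

Denominator factor (x + 9/4)^3: pole of order 3 at -9/4, modulus 9/4.
Branch term (7/8)*log(1 - x/(-7/11)): its argument vanishes at x = -7/11, a logarithmic branch point, modulus 7/11.
Branch term (3/4)*sqrt(1 - x/(-4/11)): its argument vanishes at x = -4/11, a square-root branch point, modulus 4/11.
The radius of convergence is the smallest modulus among the singular points: 4/11.


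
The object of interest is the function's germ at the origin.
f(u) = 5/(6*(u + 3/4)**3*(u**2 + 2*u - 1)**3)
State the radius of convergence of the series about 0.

Denominator factor (u + 3/4)^3: pole of order 3 at -3/4, modulus 3/4.
Denominator factor (u**2 + 2*u - 1)^3: discriminant 8, real irrational roots -1 + sqrt(2) and -1 - sqrt(2); poles of order 3, moduli -1 + sqrt(2) and 1 + sqrt(2).
The radius of convergence is the smallest modulus among the singular points: -1 + sqrt(2).

The radius of convergence is -1 + sqrt(2).


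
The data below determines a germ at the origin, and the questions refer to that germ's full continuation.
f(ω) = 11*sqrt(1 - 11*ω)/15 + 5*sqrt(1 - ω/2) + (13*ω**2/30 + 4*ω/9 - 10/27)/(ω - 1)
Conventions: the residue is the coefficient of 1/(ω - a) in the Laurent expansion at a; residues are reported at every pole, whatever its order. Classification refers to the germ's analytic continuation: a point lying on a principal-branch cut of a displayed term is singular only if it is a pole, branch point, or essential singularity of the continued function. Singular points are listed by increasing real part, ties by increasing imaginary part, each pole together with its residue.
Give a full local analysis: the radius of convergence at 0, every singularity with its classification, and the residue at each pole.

Radius of convergence at 0: 1/11.
At 1/11: an algebraic (square-root) branch point.
At 1: a pole of order 1; residue 137/270.
At 2: an algebraic (square-root) branch point.

Denominator factor (ω - 1): pole of order 1 at 1, modulus 1.
Branch term (11/15)*sqrt(1 - ω/(1/11)): its argument vanishes at ω = 1/11, a square-root branch point, modulus 1/11.
Branch term (5)*sqrt(1 - ω/(2)): its argument vanishes at ω = 2, a square-root branch point, modulus 2.
The radius of convergence is the smallest modulus among the singular points: 1/11.
The branch terms are analytic at 1 and contribute nothing to the residue; only the rational part matters.
At the order-1 pole 1 set g(ω) = (ω - (1))*(rational part) = 13*ω**2/30 + 4*ω/9 - 10/27.
Simple pole: residue = g(a) at a = 1, which is 137/270.
List the singular points by increasing real part (a conjugate pair: the negative imaginary part first).


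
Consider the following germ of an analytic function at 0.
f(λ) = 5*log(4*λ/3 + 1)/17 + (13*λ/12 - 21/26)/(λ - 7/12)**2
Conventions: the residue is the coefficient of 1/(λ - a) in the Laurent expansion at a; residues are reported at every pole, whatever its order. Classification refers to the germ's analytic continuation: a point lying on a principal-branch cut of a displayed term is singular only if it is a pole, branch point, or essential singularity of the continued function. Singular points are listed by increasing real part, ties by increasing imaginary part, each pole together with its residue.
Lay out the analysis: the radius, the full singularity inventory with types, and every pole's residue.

Radius of convergence at 0: 7/12.
At -3/4: a logarithmic branch point.
At 7/12: a pole of order 2; residue 13/12.

Denominator factor (λ - 7/12)^2: pole of order 2 at 7/12, modulus 7/12.
Branch term (5/17)*log(1 - λ/(-3/4)): its argument vanishes at λ = -3/4, a logarithmic branch point, modulus 3/4.
The radius of convergence is the smallest modulus among the singular points: 7/12.
The branch term is analytic at 7/12 and contributes nothing to the residue; only the rational part matters.
At the order-2 pole 7/12 set g(λ) = (λ - (7/12))^2*(rational part) = 13*λ/12 - 21/26.
Order-2 pole: residue = g'(a); g'(7/12) = 13/12, so the residue is 13/12.
List the singular points by increasing real part (a conjugate pair: the negative imaginary part first).


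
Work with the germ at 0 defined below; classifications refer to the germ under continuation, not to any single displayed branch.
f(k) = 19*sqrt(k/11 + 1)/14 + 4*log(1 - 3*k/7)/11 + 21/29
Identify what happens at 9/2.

There is no denominator, hence no pole anywhere.
Branch term log(1 - k/(7/3)): argument at 9/2 is -13/14, nonzero, so 9/2 is not its branch point (a point on a principal cut is still regular for the continued germ).
Branch term sqrt(1 - k/(-11)): argument at 9/2 is 31/22, nonzero, so 9/2 is not its branch point (a point on a principal cut is still regular for the continued germ).
So the germ continues analytically to 9/2.

The point is a regular point.


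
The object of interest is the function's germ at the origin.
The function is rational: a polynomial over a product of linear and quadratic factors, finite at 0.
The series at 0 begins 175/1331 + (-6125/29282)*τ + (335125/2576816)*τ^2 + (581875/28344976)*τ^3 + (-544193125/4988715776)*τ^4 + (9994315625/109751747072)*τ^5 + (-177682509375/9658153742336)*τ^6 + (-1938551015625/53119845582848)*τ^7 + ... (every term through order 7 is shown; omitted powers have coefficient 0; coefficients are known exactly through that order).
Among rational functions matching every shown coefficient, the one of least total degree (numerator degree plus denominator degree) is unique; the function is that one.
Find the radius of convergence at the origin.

No rational of total degree below 4 reproduces all 8 coefficients; solving the [0/4] Pade equations on them gives f(τ) = 7/(11*(τ**2 + 7*τ/4 + 11/5)**2), whose expansion matches every shown term.
Denominator factor (τ**2 + 7*τ/4 + 11/5)^2: discriminant -459/80, complex-conjugate roots (-7/8) + ((3/40)*sqrt(255))*i and (-7/8) - ((3/40)*sqrt(255))*i; poles of order 2, moduli (1/5)*sqrt(55) and (1/5)*sqrt(55).
The radius of convergence is the smallest modulus among the singular points: (1/5)*sqrt(55).

The radius of convergence is (1/5)*sqrt(55).


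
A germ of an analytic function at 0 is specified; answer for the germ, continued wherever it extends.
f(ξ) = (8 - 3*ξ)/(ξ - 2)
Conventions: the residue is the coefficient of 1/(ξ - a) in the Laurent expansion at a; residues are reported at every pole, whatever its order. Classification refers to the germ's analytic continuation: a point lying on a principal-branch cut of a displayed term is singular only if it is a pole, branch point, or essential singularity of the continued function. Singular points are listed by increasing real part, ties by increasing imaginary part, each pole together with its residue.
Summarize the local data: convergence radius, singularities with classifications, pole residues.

Denominator factor (ξ - 2): pole of order 1 at 2, modulus 2.
The radius of convergence is the smallest modulus among the singular points: 2.
At the order-1 pole 2 set g(ξ) = (ξ - (2))*f(ξ) = 8 - 3*ξ.
Simple pole: residue = g(a) at a = 2, which is 2.

Radius of convergence at 0: 2.
At 2: a pole of order 1; residue 2.


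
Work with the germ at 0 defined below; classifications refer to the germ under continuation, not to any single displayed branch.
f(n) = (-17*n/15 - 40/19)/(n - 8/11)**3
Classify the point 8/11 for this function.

The point is a pole of order 3.

The denominator factor n - 8/11 vanishes at 8/11 and appears to the power 3; the numerator there equals -9184/3135, nonzero, and no other factor vanishes.
Hence a pole whose order is the multiplicity, 3.


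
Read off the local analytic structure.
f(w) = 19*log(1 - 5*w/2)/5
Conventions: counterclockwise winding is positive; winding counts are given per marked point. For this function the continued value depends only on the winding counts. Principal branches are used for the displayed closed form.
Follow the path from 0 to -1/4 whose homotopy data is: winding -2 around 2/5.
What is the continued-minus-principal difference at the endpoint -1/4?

Continued minus principal equals -(76/5)*pi*i.

The rational part is single-valued and drops out of the difference; each branch term changes only by its own monodromy.
(19/5)*log(1 - w/(2/5)): each positive loop around 2/5 adds 2*pi*i to the log, so winding -2 contributes (19/5)*(-2)*2*pi*i = -(76/5)*pi*i.
Summing the contributions at w = -1/4 gives -(76/5)*pi*i.


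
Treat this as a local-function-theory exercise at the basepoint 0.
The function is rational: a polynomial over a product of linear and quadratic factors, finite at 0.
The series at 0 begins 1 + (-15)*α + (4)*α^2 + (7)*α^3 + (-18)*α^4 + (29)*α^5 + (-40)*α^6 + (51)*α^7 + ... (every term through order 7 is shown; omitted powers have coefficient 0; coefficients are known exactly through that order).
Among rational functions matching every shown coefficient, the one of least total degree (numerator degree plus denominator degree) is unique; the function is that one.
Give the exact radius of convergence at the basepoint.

The radius of convergence is 1.

No rational of total degree below 4 reproduces all 8 coefficients; solving the [2/2] Pade equations on them gives f(α) = (-25*α**2 - 13*α + 1)/(α + 1)**2, whose expansion matches every shown term.
Denominator factor (α + 1)^2: pole of order 2 at -1, modulus 1.
The radius of convergence is the smallest modulus among the singular points: 1.


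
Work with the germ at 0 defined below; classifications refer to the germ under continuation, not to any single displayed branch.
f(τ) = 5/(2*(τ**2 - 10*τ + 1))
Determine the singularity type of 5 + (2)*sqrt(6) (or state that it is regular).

The point is a pole of order 1.

The denominator factor τ**2 - 10*τ + 1 vanishes at 5 + (2)*sqrt(6) and appears to the power 1; the numerator there equals 5/2, nonzero, and no other factor vanishes.
Hence a pole whose order is the multiplicity, 1.


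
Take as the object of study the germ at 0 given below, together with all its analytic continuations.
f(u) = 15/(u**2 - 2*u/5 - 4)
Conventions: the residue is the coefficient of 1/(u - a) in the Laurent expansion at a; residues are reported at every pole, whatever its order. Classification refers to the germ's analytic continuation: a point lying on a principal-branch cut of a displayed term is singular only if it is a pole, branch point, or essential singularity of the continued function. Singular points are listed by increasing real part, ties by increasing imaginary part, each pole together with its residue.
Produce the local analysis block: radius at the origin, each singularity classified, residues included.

Denominator factor (u**2 - 2*u/5 - 4): discriminant 404/25, real irrational roots 1/5 + (1/5)*sqrt(101) and 1/5 - (1/5)*sqrt(101); poles of order 1, moduli 1/5 + (1/5)*sqrt(101) and -1/5 + (1/5)*sqrt(101).
The radius of convergence is the smallest modulus among the singular points: -1/5 + (1/5)*sqrt(101).
The factor u**2 - 2*u/5 - 4 splits as (u - a)(u - a') with a = 1/5 - (1/5)*sqrt(101), a' = 1/5 + (1/5)*sqrt(101). At the order-1 pole a set g(u) = (u - a)*f(u) = [15] / (u - a').
Simple pole: residue = g(a) at a = 1/5 - (1/5)*sqrt(101), which is -(75/202)*sqrt(101).
The factor u**2 - 2*u/5 - 4 splits as (u - a)(u - a') with a = 1/5 + (1/5)*sqrt(101), a' = 1/5 - (1/5)*sqrt(101). At the order-1 pole a set g(u) = (u - a)*f(u) = [15] / (u - a').
Simple pole: residue = g(a) at a = 1/5 + (1/5)*sqrt(101), which is (75/202)*sqrt(101).
List the singular points by increasing real part (a conjugate pair: the negative imaginary part first).

Radius of convergence at 0: -1/5 + (1/5)*sqrt(101).
At 1/5 - (1/5)*sqrt(101): a pole of order 1; residue -(75/202)*sqrt(101).
At 1/5 + (1/5)*sqrt(101): a pole of order 1; residue (75/202)*sqrt(101).


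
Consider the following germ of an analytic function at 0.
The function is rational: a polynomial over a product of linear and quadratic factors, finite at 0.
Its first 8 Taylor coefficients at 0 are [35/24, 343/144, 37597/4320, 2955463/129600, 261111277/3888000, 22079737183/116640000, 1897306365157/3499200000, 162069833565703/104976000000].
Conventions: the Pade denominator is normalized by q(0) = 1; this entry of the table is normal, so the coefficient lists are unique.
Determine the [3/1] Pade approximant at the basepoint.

Taylor coefficients needed (read off): a_0 = 35/24, a_1 = 343/144, a_2 = 37597/4320, a_3 = 2955463/129600, a_4 = 261111277/3888000.
Write the denominator as Q(τ) = 1 + q1*τ. Requiring Q*f - P = O(τ^5) with deg P <= 3 kills the coefficients of τ^4..τ^4 in Q*f:
  τ^4: a_4 + q1*a_3 = 0, i.e. 261111277/3888000 + (2955463/129600)*q1 = 0.
Solving this linear system: q1 = -37301611/12666270.
The numerator is Q*f truncated at degree 3: P0 = a_0 = 35/24; P1 = a_1 + q1*a_0 = -6460755/3377672; P2 = a_2 + q1*a_1 = 712810/422209; P3 = a_3 + q1*a_2 = -9543555/3377672.

The Pade approximant has numerator coefficients [35/24, -6460755/3377672, 712810/422209, -9543555/3377672]; denominator coefficients [1, -37301611/12666270].


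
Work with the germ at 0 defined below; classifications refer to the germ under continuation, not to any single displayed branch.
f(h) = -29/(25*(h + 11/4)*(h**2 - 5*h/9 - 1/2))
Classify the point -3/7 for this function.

Denominator factors: h**2 - 5*h/9 - 1/2 = -23/294 at h = -3/7; h + 11/4 = 65/28 at h = -3/7 — none vanishes.
So the germ continues analytically to -3/7.

The point is a regular point.


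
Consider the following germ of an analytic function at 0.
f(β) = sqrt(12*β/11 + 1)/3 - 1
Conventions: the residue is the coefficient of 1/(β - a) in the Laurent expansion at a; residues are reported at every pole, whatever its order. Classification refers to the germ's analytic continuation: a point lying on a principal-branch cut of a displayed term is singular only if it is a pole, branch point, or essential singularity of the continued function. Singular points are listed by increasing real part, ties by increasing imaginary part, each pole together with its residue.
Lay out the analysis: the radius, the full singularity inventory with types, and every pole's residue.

Radius of convergence at 0: 11/12.
At -11/12: an algebraic (square-root) branch point.

Branch term (1/3)*sqrt(1 - β/(-11/12)): its argument vanishes at β = -11/12, a square-root branch point, modulus 11/12.
The radius of convergence is the smallest modulus among the singular points: 11/12.


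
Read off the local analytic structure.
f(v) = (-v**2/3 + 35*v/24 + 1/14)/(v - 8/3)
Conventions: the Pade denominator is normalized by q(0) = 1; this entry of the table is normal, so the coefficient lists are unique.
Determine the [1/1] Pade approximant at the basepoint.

The Pade approximant has numerator coefficients [-3/112, -17657/31936]; denominator coefficients [1, -601/3992].

Taylor coefficients needed (expand at 0): a_0 = -3/112, a_1 = -499/896, a_2 = -601/7168.
Write the denominator as Q(v) = 1 + q1*v. Requiring Q*f - P = O(v^3) with deg P <= 1 kills the coefficients of v^2..v^2 in Q*f:
  v^2: a_2 + q1*a_1 = 0, i.e. -601/7168 + (-499/896)*q1 = 0.
Solving this linear system: q1 = -601/3992.
The numerator is Q*f truncated at degree 1: P0 = a_0 = -3/112; P1 = a_1 + q1*a_0 = -17657/31936.


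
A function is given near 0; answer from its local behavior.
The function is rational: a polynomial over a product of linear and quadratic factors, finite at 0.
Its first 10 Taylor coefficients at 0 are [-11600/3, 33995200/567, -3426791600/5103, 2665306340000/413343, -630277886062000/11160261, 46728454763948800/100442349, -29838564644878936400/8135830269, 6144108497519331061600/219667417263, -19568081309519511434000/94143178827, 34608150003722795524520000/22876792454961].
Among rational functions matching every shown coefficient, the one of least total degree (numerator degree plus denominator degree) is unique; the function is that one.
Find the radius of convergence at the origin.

No rational of total degree below 8 reproduces all 10 coefficients; solving the [1/7] Pade equations on them gives f(ε) = (10*ε/7 - 29/2)/((ε + 1/6)**3*(ε**2 - 7*ε/6 + 9/10)**2), whose expansion matches every shown term.
Denominator factor (ε**2 - 7*ε/6 + 9/10)^2: discriminant -403/180, complex-conjugate roots (7/12) + ((1/60)*sqrt(2015))*i and (7/12) - ((1/60)*sqrt(2015))*i; poles of order 2, moduli (3/10)*sqrt(10) and (3/10)*sqrt(10).
Denominator factor (ε + 1/6)^3: pole of order 3 at -1/6, modulus 1/6.
The radius of convergence is the smallest modulus among the singular points: 1/6.

The radius of convergence is 1/6.


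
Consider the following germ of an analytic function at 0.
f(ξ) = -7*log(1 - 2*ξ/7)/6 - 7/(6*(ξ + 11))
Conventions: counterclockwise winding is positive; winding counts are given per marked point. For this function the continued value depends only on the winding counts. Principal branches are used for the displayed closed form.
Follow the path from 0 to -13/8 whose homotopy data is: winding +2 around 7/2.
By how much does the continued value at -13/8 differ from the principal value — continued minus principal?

Continued minus principal equals -(14/3)*pi*i.

The rational part is single-valued and drops out of the difference; each branch term changes only by its own monodromy.
(-7/6)*log(1 - ξ/(7/2)): each positive loop around 7/2 adds 2*pi*i to the log, so winding +2 contributes (-7/6)*(2)*2*pi*i = -(14/3)*pi*i.
Summing the contributions at ξ = -13/8 gives -(14/3)*pi*i.


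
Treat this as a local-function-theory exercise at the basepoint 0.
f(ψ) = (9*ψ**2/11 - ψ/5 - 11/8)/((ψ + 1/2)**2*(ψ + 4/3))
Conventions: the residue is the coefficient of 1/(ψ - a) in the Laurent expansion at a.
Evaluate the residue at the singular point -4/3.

The residue is 1371/2750.

At the order-1 pole -4/3 set g(ψ) = (ψ - (-4/3))*f(ψ) = (9*ψ**2/11 - ψ/5 - 11/8)/(ψ + 1/2)**2.
Simple pole: residue = g(a) at a = -4/3, which is 1371/2750.


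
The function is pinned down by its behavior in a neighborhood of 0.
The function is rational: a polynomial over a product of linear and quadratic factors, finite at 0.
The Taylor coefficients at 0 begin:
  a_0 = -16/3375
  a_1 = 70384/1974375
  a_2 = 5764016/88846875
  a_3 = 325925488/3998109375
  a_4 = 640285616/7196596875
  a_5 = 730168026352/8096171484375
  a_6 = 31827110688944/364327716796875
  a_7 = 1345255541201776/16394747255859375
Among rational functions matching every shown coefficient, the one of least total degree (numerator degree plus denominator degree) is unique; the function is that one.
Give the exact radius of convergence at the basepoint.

The radius of convergence is 5/4.

No rational of total degree below 4 reproduces all 8 coefficients; solving the [1/3] Pade equations on them gives f(χ) = (1/15 - 8*χ/13)/((χ - 9)*(χ - 5/4)**2), whose expansion matches every shown term.
Denominator factor (χ - 5/4)^2: pole of order 2 at 5/4, modulus 5/4.
Denominator factor (χ - 9): pole of order 1 at 9, modulus 9.
The radius of convergence is the smallest modulus among the singular points: 5/4.


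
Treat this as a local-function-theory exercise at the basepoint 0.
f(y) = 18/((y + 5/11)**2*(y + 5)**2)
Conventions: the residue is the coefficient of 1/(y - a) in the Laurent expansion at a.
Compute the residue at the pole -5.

The residue is 11979/31250.

At the order-2 pole -5 set g(y) = (y - (-5))^2*f(y) = 18/(y + 5/11)**2.
Order-2 pole: residue = g'(a); g'(-5) = 11979/31250, so the residue is 11979/31250.


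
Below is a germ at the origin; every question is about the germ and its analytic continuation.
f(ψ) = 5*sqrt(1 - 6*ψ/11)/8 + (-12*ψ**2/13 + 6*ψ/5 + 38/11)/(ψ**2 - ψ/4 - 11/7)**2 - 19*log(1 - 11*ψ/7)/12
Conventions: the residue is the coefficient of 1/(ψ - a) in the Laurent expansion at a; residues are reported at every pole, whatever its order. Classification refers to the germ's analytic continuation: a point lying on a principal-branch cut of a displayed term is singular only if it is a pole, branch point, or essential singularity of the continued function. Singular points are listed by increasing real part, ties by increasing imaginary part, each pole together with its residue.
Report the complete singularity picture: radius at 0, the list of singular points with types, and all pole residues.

Radius of convergence at 0: 7/11.
At 1/8 - (3/56)*sqrt(553): a pole of order 2; residue (3238496/120482505)*sqrt(553).
At 7/11: a logarithmic branch point.
At 1/8 + (3/56)*sqrt(553): a pole of order 2; residue -(3238496/120482505)*sqrt(553).
At 11/6: an algebraic (square-root) branch point.


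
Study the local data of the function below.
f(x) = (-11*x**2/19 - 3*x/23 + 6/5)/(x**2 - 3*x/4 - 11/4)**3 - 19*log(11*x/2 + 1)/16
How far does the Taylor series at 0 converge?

Denominator factor (x**2 - 3*x/4 - 11/4)^3: discriminant 185/16, real irrational roots 3/8 + (1/8)*sqrt(185) and 3/8 - (1/8)*sqrt(185); poles of order 3, moduli 3/8 + (1/8)*sqrt(185) and -3/8 + (1/8)*sqrt(185).
Branch term (-19/16)*log(1 - x/(-2/11)): its argument vanishes at x = -2/11, a logarithmic branch point, modulus 2/11.
The radius of convergence is the smallest modulus among the singular points: 2/11.

The radius of convergence is 2/11.


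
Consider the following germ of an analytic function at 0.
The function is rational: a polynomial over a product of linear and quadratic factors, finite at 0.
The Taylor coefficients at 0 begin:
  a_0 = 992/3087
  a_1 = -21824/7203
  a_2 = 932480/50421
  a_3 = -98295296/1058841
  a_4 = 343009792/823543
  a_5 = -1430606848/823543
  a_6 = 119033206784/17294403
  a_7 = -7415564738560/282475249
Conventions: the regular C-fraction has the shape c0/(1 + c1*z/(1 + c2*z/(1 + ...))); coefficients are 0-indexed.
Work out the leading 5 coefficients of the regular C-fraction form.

The regular C-fraction coefficients are [992/3087, 66/7, -256/77, 29429/14784, -24009227/39552576].

Taylor coefficients (read off): a_0 = 992/3087, a_1 = -21824/7203, a_2 = 932480/50421, a_3 = -98295296/1058841, a_4 = 343009792/823543.
c0 = a_0 = 992/3087. Peel one level at a time: if S = 1 + c*z/S' with S'(0) = 1, then c is the z-coefficient of S and S' = c*z/(S - 1).
S_1 = c0/f = 1 + (66/7)*z + (1536/49)*z^2 + ...; c1 = 66/7.
S_2 = c1*z/(S_1 - 1) = 1 + (-256/77)*z + (117716/17787)*z^2 + ...; c2 = -256/77.
S_3 = c2*z/(S_2 - 1) = 1 + (29429/14784)*z + (2182657/1806336)*z^2 + ...; c3 = 29429/14784.
S_4 = c3*z/(S_3 - 1) = 1 + (-24009227/39552576)*z + ...; c4 = -24009227/39552576.


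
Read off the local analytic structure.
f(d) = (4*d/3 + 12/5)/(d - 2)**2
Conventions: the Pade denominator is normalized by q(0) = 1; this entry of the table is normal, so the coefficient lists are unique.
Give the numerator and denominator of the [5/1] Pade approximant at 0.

Taylor coefficients needed (expand at 0): a_0 = 3/5, a_1 = 14/15, a_2 = 47/60, a_3 = 11/20, a_4 = 17/48, a_5 = 13/60, a_6 = 41/320.
Write the denominator as Q(d) = 1 + q1*d. Requiring Q*f - P = O(d^7) with deg P <= 5 kills the coefficients of d^6..d^6 in Q*f:
  d^6: a_6 + q1*a_5 = 0, i.e. 41/320 + (13/60)*q1 = 0.
Solving this linear system: q1 = -123/208.
The numerator is Q*f truncated at degree 5: P0 = a_0 = 3/5; P1 = a_1 + q1*a_0 = 361/624; P2 = a_2 + q1*a_1 = 361/1560; P3 = a_3 + q1*a_2 = 361/4160; P4 = a_4 + q1*a_3 = 361/12480; P5 = a_5 + q1*a_4 = 361/49920.

The Pade approximant has numerator coefficients [3/5, 361/624, 361/1560, 361/4160, 361/12480, 361/49920]; denominator coefficients [1, -123/208].


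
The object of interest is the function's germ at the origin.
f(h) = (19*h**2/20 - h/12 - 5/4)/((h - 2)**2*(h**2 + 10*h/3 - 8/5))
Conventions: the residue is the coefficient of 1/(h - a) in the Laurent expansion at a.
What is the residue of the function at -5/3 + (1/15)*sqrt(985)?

The residue is -7299/73984 - (20169/72874240)*sqrt(985).

The factor h**2 + 10*h/3 - 8/5 splits as (h - a)(h - a') with a = -5/3 + (1/15)*sqrt(985), a' = -5/3 - (1/15)*sqrt(985). At the order-1 pole a set g(h) = (h - a)*f(h) = [(19*h**2/20 - h/12 - 5/4)/(h - 2)**2] / (h - a').
Simple pole: residue = g(a) at a = -5/3 + (1/15)*sqrt(985), which is -7299/73984 - (20169/72874240)*sqrt(985).


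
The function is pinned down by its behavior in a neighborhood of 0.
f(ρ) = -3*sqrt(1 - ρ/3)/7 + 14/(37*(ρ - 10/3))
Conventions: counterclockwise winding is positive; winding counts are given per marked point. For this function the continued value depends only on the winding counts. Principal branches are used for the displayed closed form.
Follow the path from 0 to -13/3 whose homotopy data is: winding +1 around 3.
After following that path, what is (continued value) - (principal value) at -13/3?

Continued minus principal equals (2/7)*sqrt(22).

The rational part is single-valued and drops out of the difference; each branch term changes only by its own monodromy.
(-3/7)*sqrt(1 - ρ/(3)): winding +1 is odd, the square root flips sign, contributing -2*(-3/7)*sqrt(1 - (-13/3)/(3)) = -2*(-3/7)*sqrt(22/9) = (2/7)*sqrt(22).
Summing the contributions at ρ = -13/3 gives (2/7)*sqrt(22).


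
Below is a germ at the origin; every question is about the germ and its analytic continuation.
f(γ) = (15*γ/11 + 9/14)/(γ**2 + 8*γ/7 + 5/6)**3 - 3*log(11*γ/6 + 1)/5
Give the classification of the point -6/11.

The point is a logarithmic branch point.

The term (-3/5)*log(1 - γ/(-6/11)) has argument 1 - -6/11/(-6/11) = 0 at -6/11: a logarithmic (infinitely-sheeted) branch point; the remaining terms are analytic or single-valued there.


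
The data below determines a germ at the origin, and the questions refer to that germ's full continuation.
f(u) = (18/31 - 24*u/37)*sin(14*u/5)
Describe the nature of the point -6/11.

There is no denominator, hence no pole anywhere.
The factor sin(14*u/5) is entire.
So the germ continues analytically to -6/11.

The point is a regular point.


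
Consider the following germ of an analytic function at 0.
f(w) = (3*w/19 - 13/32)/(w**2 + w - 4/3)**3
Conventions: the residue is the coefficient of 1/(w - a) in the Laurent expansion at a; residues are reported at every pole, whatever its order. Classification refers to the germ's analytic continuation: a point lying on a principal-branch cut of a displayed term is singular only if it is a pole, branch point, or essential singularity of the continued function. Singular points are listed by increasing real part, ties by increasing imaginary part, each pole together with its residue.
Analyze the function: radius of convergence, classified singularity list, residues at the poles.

Radius of convergence at 0: -1/2 + (1/6)*sqrt(57).
At -1/2 - (1/6)*sqrt(57): a pole of order 3; residue (7965/2085136)*sqrt(57).
At -1/2 + (1/6)*sqrt(57): a pole of order 3; residue -(7965/2085136)*sqrt(57).

Denominator factor (w**2 + w - 4/3)^3: discriminant 19/3, real irrational roots -1/2 + (1/6)*sqrt(57) and -1/2 - (1/6)*sqrt(57); poles of order 3, moduli -1/2 + (1/6)*sqrt(57) and 1/2 + (1/6)*sqrt(57).
The radius of convergence is the smallest modulus among the singular points: -1/2 + (1/6)*sqrt(57).
The factor w**2 + w - 4/3 splits as (w - a)(w - a') with a = -1/2 - (1/6)*sqrt(57), a' = -1/2 + (1/6)*sqrt(57). At the order-3 pole a set g(w) = (w - a)^3*f(w) = [3*w/19 - 13/32] / (w - a')^3.
Order-3 pole: residue = g''(a)/2; g''(-1/2 - (1/6)*sqrt(57)) = (7965/1042568)*sqrt(57), so the residue is (7965/2085136)*sqrt(57).
The factor w**2 + w - 4/3 splits as (w - a)(w - a') with a = -1/2 + (1/6)*sqrt(57), a' = -1/2 - (1/6)*sqrt(57). At the order-3 pole a set g(w) = (w - a)^3*f(w) = [3*w/19 - 13/32] / (w - a')^3.
Order-3 pole: residue = g''(a)/2; g''(-1/2 + (1/6)*sqrt(57)) = -(7965/1042568)*sqrt(57), so the residue is -(7965/2085136)*sqrt(57).
List the singular points by increasing real part (a conjugate pair: the negative imaginary part first).
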